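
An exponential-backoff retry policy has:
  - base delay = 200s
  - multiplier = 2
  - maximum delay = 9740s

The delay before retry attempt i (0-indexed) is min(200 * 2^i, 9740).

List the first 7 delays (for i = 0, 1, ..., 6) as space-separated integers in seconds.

Computing each delay:
  i=0: min(200*2^0, 9740) = 200
  i=1: min(200*2^1, 9740) = 400
  i=2: min(200*2^2, 9740) = 800
  i=3: min(200*2^3, 9740) = 1600
  i=4: min(200*2^4, 9740) = 3200
  i=5: min(200*2^5, 9740) = 6400
  i=6: min(200*2^6, 9740) = 9740

Answer: 200 400 800 1600 3200 6400 9740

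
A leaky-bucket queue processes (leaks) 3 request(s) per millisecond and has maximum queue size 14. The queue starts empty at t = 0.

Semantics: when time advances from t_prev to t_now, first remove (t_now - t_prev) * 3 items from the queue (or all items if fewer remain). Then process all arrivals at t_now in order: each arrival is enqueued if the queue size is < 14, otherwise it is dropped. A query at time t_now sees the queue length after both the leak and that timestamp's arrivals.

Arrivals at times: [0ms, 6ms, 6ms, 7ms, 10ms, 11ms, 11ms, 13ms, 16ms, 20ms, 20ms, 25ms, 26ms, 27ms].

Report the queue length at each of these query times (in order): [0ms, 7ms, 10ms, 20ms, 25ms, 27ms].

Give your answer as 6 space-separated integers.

Queue lengths at query times:
  query t=0ms: backlog = 1
  query t=7ms: backlog = 1
  query t=10ms: backlog = 1
  query t=20ms: backlog = 2
  query t=25ms: backlog = 1
  query t=27ms: backlog = 1

Answer: 1 1 1 2 1 1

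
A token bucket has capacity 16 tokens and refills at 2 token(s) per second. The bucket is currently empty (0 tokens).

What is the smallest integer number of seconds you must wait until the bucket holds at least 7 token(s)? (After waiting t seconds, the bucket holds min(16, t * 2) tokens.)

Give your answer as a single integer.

Answer: 4

Derivation:
Need t * 2 >= 7, so t >= 7/2.
Smallest integer t = ceil(7/2) = 4.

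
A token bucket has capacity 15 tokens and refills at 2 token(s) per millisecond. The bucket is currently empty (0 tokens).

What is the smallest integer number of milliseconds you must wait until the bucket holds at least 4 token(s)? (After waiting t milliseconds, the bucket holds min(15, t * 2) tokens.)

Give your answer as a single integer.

Answer: 2

Derivation:
Need t * 2 >= 4, so t >= 4/2.
Smallest integer t = ceil(4/2) = 2.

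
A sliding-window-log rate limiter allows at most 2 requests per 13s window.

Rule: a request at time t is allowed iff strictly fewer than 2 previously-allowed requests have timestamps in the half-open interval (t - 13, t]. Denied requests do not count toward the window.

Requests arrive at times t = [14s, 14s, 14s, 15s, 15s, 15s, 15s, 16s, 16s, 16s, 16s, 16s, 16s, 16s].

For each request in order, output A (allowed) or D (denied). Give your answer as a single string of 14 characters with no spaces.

Answer: AADDDDDDDDDDDD

Derivation:
Tracking allowed requests in the window:
  req#1 t=14s: ALLOW
  req#2 t=14s: ALLOW
  req#3 t=14s: DENY
  req#4 t=15s: DENY
  req#5 t=15s: DENY
  req#6 t=15s: DENY
  req#7 t=15s: DENY
  req#8 t=16s: DENY
  req#9 t=16s: DENY
  req#10 t=16s: DENY
  req#11 t=16s: DENY
  req#12 t=16s: DENY
  req#13 t=16s: DENY
  req#14 t=16s: DENY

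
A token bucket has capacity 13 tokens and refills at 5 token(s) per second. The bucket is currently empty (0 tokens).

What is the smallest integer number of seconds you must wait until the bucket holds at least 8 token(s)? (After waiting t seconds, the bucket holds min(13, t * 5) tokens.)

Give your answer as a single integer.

Need t * 5 >= 8, so t >= 8/5.
Smallest integer t = ceil(8/5) = 2.

Answer: 2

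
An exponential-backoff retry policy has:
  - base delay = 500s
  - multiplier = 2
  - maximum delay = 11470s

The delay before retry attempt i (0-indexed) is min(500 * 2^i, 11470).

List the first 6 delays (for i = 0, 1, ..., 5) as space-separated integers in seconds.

Answer: 500 1000 2000 4000 8000 11470

Derivation:
Computing each delay:
  i=0: min(500*2^0, 11470) = 500
  i=1: min(500*2^1, 11470) = 1000
  i=2: min(500*2^2, 11470) = 2000
  i=3: min(500*2^3, 11470) = 4000
  i=4: min(500*2^4, 11470) = 8000
  i=5: min(500*2^5, 11470) = 11470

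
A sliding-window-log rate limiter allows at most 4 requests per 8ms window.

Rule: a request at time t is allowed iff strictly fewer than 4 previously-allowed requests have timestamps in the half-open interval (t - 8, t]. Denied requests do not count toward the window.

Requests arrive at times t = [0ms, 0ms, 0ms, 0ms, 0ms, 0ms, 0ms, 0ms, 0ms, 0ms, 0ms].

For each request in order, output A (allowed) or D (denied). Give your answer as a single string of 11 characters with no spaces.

Tracking allowed requests in the window:
  req#1 t=0ms: ALLOW
  req#2 t=0ms: ALLOW
  req#3 t=0ms: ALLOW
  req#4 t=0ms: ALLOW
  req#5 t=0ms: DENY
  req#6 t=0ms: DENY
  req#7 t=0ms: DENY
  req#8 t=0ms: DENY
  req#9 t=0ms: DENY
  req#10 t=0ms: DENY
  req#11 t=0ms: DENY

Answer: AAAADDDDDDD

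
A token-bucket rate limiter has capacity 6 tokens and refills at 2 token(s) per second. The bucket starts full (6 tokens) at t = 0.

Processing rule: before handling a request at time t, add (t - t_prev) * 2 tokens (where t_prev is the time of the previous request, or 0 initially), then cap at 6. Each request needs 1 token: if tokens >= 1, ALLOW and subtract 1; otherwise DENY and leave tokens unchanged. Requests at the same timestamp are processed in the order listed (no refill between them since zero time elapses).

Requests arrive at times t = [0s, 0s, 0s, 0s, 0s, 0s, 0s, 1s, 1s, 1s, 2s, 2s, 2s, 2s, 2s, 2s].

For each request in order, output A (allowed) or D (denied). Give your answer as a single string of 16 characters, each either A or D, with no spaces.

Answer: AAAAAADAADAADDDD

Derivation:
Simulating step by step:
  req#1 t=0s: ALLOW
  req#2 t=0s: ALLOW
  req#3 t=0s: ALLOW
  req#4 t=0s: ALLOW
  req#5 t=0s: ALLOW
  req#6 t=0s: ALLOW
  req#7 t=0s: DENY
  req#8 t=1s: ALLOW
  req#9 t=1s: ALLOW
  req#10 t=1s: DENY
  req#11 t=2s: ALLOW
  req#12 t=2s: ALLOW
  req#13 t=2s: DENY
  req#14 t=2s: DENY
  req#15 t=2s: DENY
  req#16 t=2s: DENY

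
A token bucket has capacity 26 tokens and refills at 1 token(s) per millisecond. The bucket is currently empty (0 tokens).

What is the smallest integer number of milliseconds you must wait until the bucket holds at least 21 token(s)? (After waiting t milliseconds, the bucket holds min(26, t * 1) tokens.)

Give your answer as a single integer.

Need t * 1 >= 21, so t >= 21/1.
Smallest integer t = ceil(21/1) = 21.

Answer: 21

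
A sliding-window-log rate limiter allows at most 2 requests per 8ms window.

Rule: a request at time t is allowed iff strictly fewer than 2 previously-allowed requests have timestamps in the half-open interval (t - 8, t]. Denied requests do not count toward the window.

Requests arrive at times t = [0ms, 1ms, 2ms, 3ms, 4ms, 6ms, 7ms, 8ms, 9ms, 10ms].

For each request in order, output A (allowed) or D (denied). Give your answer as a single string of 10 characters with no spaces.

Tracking allowed requests in the window:
  req#1 t=0ms: ALLOW
  req#2 t=1ms: ALLOW
  req#3 t=2ms: DENY
  req#4 t=3ms: DENY
  req#5 t=4ms: DENY
  req#6 t=6ms: DENY
  req#7 t=7ms: DENY
  req#8 t=8ms: ALLOW
  req#9 t=9ms: ALLOW
  req#10 t=10ms: DENY

Answer: AADDDDDAAD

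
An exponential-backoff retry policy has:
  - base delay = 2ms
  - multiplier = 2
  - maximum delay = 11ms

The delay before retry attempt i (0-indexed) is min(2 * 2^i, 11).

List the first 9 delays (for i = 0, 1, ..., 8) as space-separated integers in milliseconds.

Computing each delay:
  i=0: min(2*2^0, 11) = 2
  i=1: min(2*2^1, 11) = 4
  i=2: min(2*2^2, 11) = 8
  i=3: min(2*2^3, 11) = 11
  i=4: min(2*2^4, 11) = 11
  i=5: min(2*2^5, 11) = 11
  i=6: min(2*2^6, 11) = 11
  i=7: min(2*2^7, 11) = 11
  i=8: min(2*2^8, 11) = 11

Answer: 2 4 8 11 11 11 11 11 11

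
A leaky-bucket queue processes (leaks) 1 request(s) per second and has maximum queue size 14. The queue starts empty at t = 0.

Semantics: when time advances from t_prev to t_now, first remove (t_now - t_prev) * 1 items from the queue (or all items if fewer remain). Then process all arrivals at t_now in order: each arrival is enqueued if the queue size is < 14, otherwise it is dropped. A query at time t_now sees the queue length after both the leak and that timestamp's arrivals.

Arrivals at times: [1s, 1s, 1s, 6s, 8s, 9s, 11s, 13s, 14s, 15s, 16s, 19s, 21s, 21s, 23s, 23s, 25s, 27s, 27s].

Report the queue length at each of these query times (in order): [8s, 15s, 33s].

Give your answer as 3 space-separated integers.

Queue lengths at query times:
  query t=8s: backlog = 1
  query t=15s: backlog = 1
  query t=33s: backlog = 0

Answer: 1 1 0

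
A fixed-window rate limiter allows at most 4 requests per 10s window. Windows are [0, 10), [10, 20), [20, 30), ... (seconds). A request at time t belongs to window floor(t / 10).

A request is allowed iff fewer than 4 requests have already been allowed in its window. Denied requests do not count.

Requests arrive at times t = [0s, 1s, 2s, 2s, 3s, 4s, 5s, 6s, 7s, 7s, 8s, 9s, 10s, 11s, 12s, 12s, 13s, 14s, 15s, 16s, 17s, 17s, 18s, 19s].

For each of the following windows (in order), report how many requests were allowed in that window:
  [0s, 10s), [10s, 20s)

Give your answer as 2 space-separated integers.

Answer: 4 4

Derivation:
Processing requests:
  req#1 t=0s (window 0): ALLOW
  req#2 t=1s (window 0): ALLOW
  req#3 t=2s (window 0): ALLOW
  req#4 t=2s (window 0): ALLOW
  req#5 t=3s (window 0): DENY
  req#6 t=4s (window 0): DENY
  req#7 t=5s (window 0): DENY
  req#8 t=6s (window 0): DENY
  req#9 t=7s (window 0): DENY
  req#10 t=7s (window 0): DENY
  req#11 t=8s (window 0): DENY
  req#12 t=9s (window 0): DENY
  req#13 t=10s (window 1): ALLOW
  req#14 t=11s (window 1): ALLOW
  req#15 t=12s (window 1): ALLOW
  req#16 t=12s (window 1): ALLOW
  req#17 t=13s (window 1): DENY
  req#18 t=14s (window 1): DENY
  req#19 t=15s (window 1): DENY
  req#20 t=16s (window 1): DENY
  req#21 t=17s (window 1): DENY
  req#22 t=17s (window 1): DENY
  req#23 t=18s (window 1): DENY
  req#24 t=19s (window 1): DENY

Allowed counts by window: 4 4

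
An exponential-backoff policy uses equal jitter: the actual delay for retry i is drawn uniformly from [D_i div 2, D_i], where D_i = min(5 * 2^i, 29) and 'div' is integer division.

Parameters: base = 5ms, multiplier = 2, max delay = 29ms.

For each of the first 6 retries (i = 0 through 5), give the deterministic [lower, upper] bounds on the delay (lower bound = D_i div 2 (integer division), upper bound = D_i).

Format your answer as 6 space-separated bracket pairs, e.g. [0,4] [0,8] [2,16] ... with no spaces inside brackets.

Answer: [2,5] [5,10] [10,20] [14,29] [14,29] [14,29]

Derivation:
Computing bounds per retry:
  i=0: D_i=min(5*2^0,29)=5, bounds=[2,5]
  i=1: D_i=min(5*2^1,29)=10, bounds=[5,10]
  i=2: D_i=min(5*2^2,29)=20, bounds=[10,20]
  i=3: D_i=min(5*2^3,29)=29, bounds=[14,29]
  i=4: D_i=min(5*2^4,29)=29, bounds=[14,29]
  i=5: D_i=min(5*2^5,29)=29, bounds=[14,29]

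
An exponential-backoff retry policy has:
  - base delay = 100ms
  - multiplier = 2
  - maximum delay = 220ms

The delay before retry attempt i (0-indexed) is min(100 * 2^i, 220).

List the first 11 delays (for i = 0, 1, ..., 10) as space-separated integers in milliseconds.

Answer: 100 200 220 220 220 220 220 220 220 220 220

Derivation:
Computing each delay:
  i=0: min(100*2^0, 220) = 100
  i=1: min(100*2^1, 220) = 200
  i=2: min(100*2^2, 220) = 220
  i=3: min(100*2^3, 220) = 220
  i=4: min(100*2^4, 220) = 220
  i=5: min(100*2^5, 220) = 220
  i=6: min(100*2^6, 220) = 220
  i=7: min(100*2^7, 220) = 220
  i=8: min(100*2^8, 220) = 220
  i=9: min(100*2^9, 220) = 220
  i=10: min(100*2^10, 220) = 220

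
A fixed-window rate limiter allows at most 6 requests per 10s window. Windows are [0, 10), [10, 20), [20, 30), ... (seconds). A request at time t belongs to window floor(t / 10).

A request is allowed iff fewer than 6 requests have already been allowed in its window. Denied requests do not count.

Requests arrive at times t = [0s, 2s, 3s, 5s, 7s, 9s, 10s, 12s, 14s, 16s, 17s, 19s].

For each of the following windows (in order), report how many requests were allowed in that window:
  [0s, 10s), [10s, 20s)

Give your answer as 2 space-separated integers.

Answer: 6 6

Derivation:
Processing requests:
  req#1 t=0s (window 0): ALLOW
  req#2 t=2s (window 0): ALLOW
  req#3 t=3s (window 0): ALLOW
  req#4 t=5s (window 0): ALLOW
  req#5 t=7s (window 0): ALLOW
  req#6 t=9s (window 0): ALLOW
  req#7 t=10s (window 1): ALLOW
  req#8 t=12s (window 1): ALLOW
  req#9 t=14s (window 1): ALLOW
  req#10 t=16s (window 1): ALLOW
  req#11 t=17s (window 1): ALLOW
  req#12 t=19s (window 1): ALLOW

Allowed counts by window: 6 6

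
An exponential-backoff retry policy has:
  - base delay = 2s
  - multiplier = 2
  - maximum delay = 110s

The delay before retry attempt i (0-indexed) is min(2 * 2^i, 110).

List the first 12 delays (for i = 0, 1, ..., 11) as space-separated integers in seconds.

Computing each delay:
  i=0: min(2*2^0, 110) = 2
  i=1: min(2*2^1, 110) = 4
  i=2: min(2*2^2, 110) = 8
  i=3: min(2*2^3, 110) = 16
  i=4: min(2*2^4, 110) = 32
  i=5: min(2*2^5, 110) = 64
  i=6: min(2*2^6, 110) = 110
  i=7: min(2*2^7, 110) = 110
  i=8: min(2*2^8, 110) = 110
  i=9: min(2*2^9, 110) = 110
  i=10: min(2*2^10, 110) = 110
  i=11: min(2*2^11, 110) = 110

Answer: 2 4 8 16 32 64 110 110 110 110 110 110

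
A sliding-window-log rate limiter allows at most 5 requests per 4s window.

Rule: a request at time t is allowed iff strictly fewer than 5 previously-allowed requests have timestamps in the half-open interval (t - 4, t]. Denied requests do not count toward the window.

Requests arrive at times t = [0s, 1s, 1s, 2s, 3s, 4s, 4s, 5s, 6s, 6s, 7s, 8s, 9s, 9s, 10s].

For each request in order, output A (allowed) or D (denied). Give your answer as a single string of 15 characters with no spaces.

Answer: AAAAAADAAAAAADA

Derivation:
Tracking allowed requests in the window:
  req#1 t=0s: ALLOW
  req#2 t=1s: ALLOW
  req#3 t=1s: ALLOW
  req#4 t=2s: ALLOW
  req#5 t=3s: ALLOW
  req#6 t=4s: ALLOW
  req#7 t=4s: DENY
  req#8 t=5s: ALLOW
  req#9 t=6s: ALLOW
  req#10 t=6s: ALLOW
  req#11 t=7s: ALLOW
  req#12 t=8s: ALLOW
  req#13 t=9s: ALLOW
  req#14 t=9s: DENY
  req#15 t=10s: ALLOW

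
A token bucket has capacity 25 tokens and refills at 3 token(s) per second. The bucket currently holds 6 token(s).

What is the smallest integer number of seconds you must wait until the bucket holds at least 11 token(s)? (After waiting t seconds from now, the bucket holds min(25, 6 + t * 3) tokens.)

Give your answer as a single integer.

Answer: 2

Derivation:
Need 6 + t * 3 >= 11, so t >= 5/3.
Smallest integer t = ceil(5/3) = 2.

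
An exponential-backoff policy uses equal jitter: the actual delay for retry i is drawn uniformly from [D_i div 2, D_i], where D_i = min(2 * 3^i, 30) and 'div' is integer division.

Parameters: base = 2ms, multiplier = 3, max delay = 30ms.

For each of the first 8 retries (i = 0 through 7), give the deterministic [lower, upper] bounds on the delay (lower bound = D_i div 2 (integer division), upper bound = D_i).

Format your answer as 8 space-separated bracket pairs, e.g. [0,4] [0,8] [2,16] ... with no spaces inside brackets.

Answer: [1,2] [3,6] [9,18] [15,30] [15,30] [15,30] [15,30] [15,30]

Derivation:
Computing bounds per retry:
  i=0: D_i=min(2*3^0,30)=2, bounds=[1,2]
  i=1: D_i=min(2*3^1,30)=6, bounds=[3,6]
  i=2: D_i=min(2*3^2,30)=18, bounds=[9,18]
  i=3: D_i=min(2*3^3,30)=30, bounds=[15,30]
  i=4: D_i=min(2*3^4,30)=30, bounds=[15,30]
  i=5: D_i=min(2*3^5,30)=30, bounds=[15,30]
  i=6: D_i=min(2*3^6,30)=30, bounds=[15,30]
  i=7: D_i=min(2*3^7,30)=30, bounds=[15,30]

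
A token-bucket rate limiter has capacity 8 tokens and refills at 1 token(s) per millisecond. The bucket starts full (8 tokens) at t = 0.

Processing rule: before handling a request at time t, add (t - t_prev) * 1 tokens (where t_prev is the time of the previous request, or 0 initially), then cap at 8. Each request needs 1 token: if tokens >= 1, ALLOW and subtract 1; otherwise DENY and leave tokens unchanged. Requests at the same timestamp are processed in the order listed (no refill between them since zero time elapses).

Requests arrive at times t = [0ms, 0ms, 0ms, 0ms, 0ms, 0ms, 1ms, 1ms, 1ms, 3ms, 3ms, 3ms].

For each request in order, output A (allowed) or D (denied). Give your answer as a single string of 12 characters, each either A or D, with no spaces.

Simulating step by step:
  req#1 t=0ms: ALLOW
  req#2 t=0ms: ALLOW
  req#3 t=0ms: ALLOW
  req#4 t=0ms: ALLOW
  req#5 t=0ms: ALLOW
  req#6 t=0ms: ALLOW
  req#7 t=1ms: ALLOW
  req#8 t=1ms: ALLOW
  req#9 t=1ms: ALLOW
  req#10 t=3ms: ALLOW
  req#11 t=3ms: ALLOW
  req#12 t=3ms: DENY

Answer: AAAAAAAAAAAD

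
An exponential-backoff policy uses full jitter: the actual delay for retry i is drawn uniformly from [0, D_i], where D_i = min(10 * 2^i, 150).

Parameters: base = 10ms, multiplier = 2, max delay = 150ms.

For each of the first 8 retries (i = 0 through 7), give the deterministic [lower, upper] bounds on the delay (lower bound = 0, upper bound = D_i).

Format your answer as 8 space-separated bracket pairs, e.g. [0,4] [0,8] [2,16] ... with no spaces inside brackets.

Computing bounds per retry:
  i=0: D_i=min(10*2^0,150)=10, bounds=[0,10]
  i=1: D_i=min(10*2^1,150)=20, bounds=[0,20]
  i=2: D_i=min(10*2^2,150)=40, bounds=[0,40]
  i=3: D_i=min(10*2^3,150)=80, bounds=[0,80]
  i=4: D_i=min(10*2^4,150)=150, bounds=[0,150]
  i=5: D_i=min(10*2^5,150)=150, bounds=[0,150]
  i=6: D_i=min(10*2^6,150)=150, bounds=[0,150]
  i=7: D_i=min(10*2^7,150)=150, bounds=[0,150]

Answer: [0,10] [0,20] [0,40] [0,80] [0,150] [0,150] [0,150] [0,150]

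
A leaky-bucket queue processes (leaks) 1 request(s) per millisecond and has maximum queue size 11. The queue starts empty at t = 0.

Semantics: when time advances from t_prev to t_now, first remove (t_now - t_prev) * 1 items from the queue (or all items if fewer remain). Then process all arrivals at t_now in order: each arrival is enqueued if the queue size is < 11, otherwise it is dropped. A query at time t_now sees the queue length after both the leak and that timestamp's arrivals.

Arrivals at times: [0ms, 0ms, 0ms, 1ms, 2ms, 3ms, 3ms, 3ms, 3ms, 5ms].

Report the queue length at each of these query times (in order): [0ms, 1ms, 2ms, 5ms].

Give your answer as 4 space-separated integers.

Answer: 3 3 3 5

Derivation:
Queue lengths at query times:
  query t=0ms: backlog = 3
  query t=1ms: backlog = 3
  query t=2ms: backlog = 3
  query t=5ms: backlog = 5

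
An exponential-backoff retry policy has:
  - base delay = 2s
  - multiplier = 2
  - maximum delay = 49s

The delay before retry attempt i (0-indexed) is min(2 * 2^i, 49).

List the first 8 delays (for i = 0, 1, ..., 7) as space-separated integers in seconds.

Answer: 2 4 8 16 32 49 49 49

Derivation:
Computing each delay:
  i=0: min(2*2^0, 49) = 2
  i=1: min(2*2^1, 49) = 4
  i=2: min(2*2^2, 49) = 8
  i=3: min(2*2^3, 49) = 16
  i=4: min(2*2^4, 49) = 32
  i=5: min(2*2^5, 49) = 49
  i=6: min(2*2^6, 49) = 49
  i=7: min(2*2^7, 49) = 49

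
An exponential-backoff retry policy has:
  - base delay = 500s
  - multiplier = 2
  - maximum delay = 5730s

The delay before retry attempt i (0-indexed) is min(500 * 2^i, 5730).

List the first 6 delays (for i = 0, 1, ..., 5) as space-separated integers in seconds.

Answer: 500 1000 2000 4000 5730 5730

Derivation:
Computing each delay:
  i=0: min(500*2^0, 5730) = 500
  i=1: min(500*2^1, 5730) = 1000
  i=2: min(500*2^2, 5730) = 2000
  i=3: min(500*2^3, 5730) = 4000
  i=4: min(500*2^4, 5730) = 5730
  i=5: min(500*2^5, 5730) = 5730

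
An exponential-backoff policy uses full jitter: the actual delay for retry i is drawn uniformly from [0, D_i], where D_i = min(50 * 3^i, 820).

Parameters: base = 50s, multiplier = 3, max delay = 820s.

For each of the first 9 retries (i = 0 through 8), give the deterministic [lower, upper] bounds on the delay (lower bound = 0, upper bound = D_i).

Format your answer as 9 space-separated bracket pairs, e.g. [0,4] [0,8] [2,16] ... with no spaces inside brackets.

Answer: [0,50] [0,150] [0,450] [0,820] [0,820] [0,820] [0,820] [0,820] [0,820]

Derivation:
Computing bounds per retry:
  i=0: D_i=min(50*3^0,820)=50, bounds=[0,50]
  i=1: D_i=min(50*3^1,820)=150, bounds=[0,150]
  i=2: D_i=min(50*3^2,820)=450, bounds=[0,450]
  i=3: D_i=min(50*3^3,820)=820, bounds=[0,820]
  i=4: D_i=min(50*3^4,820)=820, bounds=[0,820]
  i=5: D_i=min(50*3^5,820)=820, bounds=[0,820]
  i=6: D_i=min(50*3^6,820)=820, bounds=[0,820]
  i=7: D_i=min(50*3^7,820)=820, bounds=[0,820]
  i=8: D_i=min(50*3^8,820)=820, bounds=[0,820]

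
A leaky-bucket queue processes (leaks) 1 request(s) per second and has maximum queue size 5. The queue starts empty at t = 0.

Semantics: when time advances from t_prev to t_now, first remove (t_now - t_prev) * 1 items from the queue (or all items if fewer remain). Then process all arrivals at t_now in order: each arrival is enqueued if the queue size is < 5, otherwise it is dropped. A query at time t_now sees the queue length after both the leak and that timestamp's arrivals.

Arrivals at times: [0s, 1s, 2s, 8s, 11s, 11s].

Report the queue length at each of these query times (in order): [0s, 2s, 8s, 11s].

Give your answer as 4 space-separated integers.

Answer: 1 1 1 2

Derivation:
Queue lengths at query times:
  query t=0s: backlog = 1
  query t=2s: backlog = 1
  query t=8s: backlog = 1
  query t=11s: backlog = 2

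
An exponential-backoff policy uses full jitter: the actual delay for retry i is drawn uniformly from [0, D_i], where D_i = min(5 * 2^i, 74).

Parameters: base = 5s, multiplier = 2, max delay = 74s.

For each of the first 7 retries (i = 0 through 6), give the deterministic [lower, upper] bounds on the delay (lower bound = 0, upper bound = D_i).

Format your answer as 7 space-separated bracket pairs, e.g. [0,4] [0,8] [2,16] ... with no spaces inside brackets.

Answer: [0,5] [0,10] [0,20] [0,40] [0,74] [0,74] [0,74]

Derivation:
Computing bounds per retry:
  i=0: D_i=min(5*2^0,74)=5, bounds=[0,5]
  i=1: D_i=min(5*2^1,74)=10, bounds=[0,10]
  i=2: D_i=min(5*2^2,74)=20, bounds=[0,20]
  i=3: D_i=min(5*2^3,74)=40, bounds=[0,40]
  i=4: D_i=min(5*2^4,74)=74, bounds=[0,74]
  i=5: D_i=min(5*2^5,74)=74, bounds=[0,74]
  i=6: D_i=min(5*2^6,74)=74, bounds=[0,74]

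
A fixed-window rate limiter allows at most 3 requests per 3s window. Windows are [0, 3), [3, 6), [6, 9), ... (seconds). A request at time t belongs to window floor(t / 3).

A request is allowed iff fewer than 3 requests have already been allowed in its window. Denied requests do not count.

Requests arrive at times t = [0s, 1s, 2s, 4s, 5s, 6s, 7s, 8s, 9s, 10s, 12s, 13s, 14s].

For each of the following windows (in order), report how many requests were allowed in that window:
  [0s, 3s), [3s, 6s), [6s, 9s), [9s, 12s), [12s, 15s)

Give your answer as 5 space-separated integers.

Answer: 3 2 3 2 3

Derivation:
Processing requests:
  req#1 t=0s (window 0): ALLOW
  req#2 t=1s (window 0): ALLOW
  req#3 t=2s (window 0): ALLOW
  req#4 t=4s (window 1): ALLOW
  req#5 t=5s (window 1): ALLOW
  req#6 t=6s (window 2): ALLOW
  req#7 t=7s (window 2): ALLOW
  req#8 t=8s (window 2): ALLOW
  req#9 t=9s (window 3): ALLOW
  req#10 t=10s (window 3): ALLOW
  req#11 t=12s (window 4): ALLOW
  req#12 t=13s (window 4): ALLOW
  req#13 t=14s (window 4): ALLOW

Allowed counts by window: 3 2 3 2 3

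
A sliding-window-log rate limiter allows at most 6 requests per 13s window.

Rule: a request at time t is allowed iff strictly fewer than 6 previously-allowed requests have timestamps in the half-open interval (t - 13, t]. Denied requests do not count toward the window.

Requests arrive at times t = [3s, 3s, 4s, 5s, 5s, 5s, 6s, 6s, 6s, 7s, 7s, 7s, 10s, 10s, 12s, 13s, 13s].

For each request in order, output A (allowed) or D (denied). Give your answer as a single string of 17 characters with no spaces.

Tracking allowed requests in the window:
  req#1 t=3s: ALLOW
  req#2 t=3s: ALLOW
  req#3 t=4s: ALLOW
  req#4 t=5s: ALLOW
  req#5 t=5s: ALLOW
  req#6 t=5s: ALLOW
  req#7 t=6s: DENY
  req#8 t=6s: DENY
  req#9 t=6s: DENY
  req#10 t=7s: DENY
  req#11 t=7s: DENY
  req#12 t=7s: DENY
  req#13 t=10s: DENY
  req#14 t=10s: DENY
  req#15 t=12s: DENY
  req#16 t=13s: DENY
  req#17 t=13s: DENY

Answer: AAAAAADDDDDDDDDDD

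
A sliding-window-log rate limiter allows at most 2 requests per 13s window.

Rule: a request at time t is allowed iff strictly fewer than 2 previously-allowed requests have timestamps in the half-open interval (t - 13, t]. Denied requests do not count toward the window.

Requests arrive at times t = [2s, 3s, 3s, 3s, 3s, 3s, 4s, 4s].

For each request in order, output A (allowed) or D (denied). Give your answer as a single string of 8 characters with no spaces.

Answer: AADDDDDD

Derivation:
Tracking allowed requests in the window:
  req#1 t=2s: ALLOW
  req#2 t=3s: ALLOW
  req#3 t=3s: DENY
  req#4 t=3s: DENY
  req#5 t=3s: DENY
  req#6 t=3s: DENY
  req#7 t=4s: DENY
  req#8 t=4s: DENY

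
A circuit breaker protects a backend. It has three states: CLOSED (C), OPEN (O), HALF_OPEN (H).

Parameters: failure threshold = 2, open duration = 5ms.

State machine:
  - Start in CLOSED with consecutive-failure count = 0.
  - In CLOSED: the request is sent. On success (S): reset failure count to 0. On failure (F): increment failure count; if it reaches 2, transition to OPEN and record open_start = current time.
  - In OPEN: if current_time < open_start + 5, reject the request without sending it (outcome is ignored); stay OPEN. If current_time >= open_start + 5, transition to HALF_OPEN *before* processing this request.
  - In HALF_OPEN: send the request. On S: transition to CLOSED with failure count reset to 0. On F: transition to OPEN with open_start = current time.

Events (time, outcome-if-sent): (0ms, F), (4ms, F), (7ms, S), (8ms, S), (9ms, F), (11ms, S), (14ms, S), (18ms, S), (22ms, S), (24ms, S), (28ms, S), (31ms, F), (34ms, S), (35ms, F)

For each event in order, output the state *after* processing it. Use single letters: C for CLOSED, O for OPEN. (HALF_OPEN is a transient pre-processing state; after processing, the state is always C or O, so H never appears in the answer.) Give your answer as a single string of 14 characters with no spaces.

Answer: COOOOOCCCCCCCC

Derivation:
State after each event:
  event#1 t=0ms outcome=F: state=CLOSED
  event#2 t=4ms outcome=F: state=OPEN
  event#3 t=7ms outcome=S: state=OPEN
  event#4 t=8ms outcome=S: state=OPEN
  event#5 t=9ms outcome=F: state=OPEN
  event#6 t=11ms outcome=S: state=OPEN
  event#7 t=14ms outcome=S: state=CLOSED
  event#8 t=18ms outcome=S: state=CLOSED
  event#9 t=22ms outcome=S: state=CLOSED
  event#10 t=24ms outcome=S: state=CLOSED
  event#11 t=28ms outcome=S: state=CLOSED
  event#12 t=31ms outcome=F: state=CLOSED
  event#13 t=34ms outcome=S: state=CLOSED
  event#14 t=35ms outcome=F: state=CLOSED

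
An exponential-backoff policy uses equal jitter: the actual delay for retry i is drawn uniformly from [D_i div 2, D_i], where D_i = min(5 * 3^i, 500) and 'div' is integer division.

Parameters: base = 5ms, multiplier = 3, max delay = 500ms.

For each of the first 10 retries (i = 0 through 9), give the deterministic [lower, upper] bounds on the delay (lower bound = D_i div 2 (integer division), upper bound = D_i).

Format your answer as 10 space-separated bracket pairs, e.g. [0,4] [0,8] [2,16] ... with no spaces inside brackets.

Computing bounds per retry:
  i=0: D_i=min(5*3^0,500)=5, bounds=[2,5]
  i=1: D_i=min(5*3^1,500)=15, bounds=[7,15]
  i=2: D_i=min(5*3^2,500)=45, bounds=[22,45]
  i=3: D_i=min(5*3^3,500)=135, bounds=[67,135]
  i=4: D_i=min(5*3^4,500)=405, bounds=[202,405]
  i=5: D_i=min(5*3^5,500)=500, bounds=[250,500]
  i=6: D_i=min(5*3^6,500)=500, bounds=[250,500]
  i=7: D_i=min(5*3^7,500)=500, bounds=[250,500]
  i=8: D_i=min(5*3^8,500)=500, bounds=[250,500]
  i=9: D_i=min(5*3^9,500)=500, bounds=[250,500]

Answer: [2,5] [7,15] [22,45] [67,135] [202,405] [250,500] [250,500] [250,500] [250,500] [250,500]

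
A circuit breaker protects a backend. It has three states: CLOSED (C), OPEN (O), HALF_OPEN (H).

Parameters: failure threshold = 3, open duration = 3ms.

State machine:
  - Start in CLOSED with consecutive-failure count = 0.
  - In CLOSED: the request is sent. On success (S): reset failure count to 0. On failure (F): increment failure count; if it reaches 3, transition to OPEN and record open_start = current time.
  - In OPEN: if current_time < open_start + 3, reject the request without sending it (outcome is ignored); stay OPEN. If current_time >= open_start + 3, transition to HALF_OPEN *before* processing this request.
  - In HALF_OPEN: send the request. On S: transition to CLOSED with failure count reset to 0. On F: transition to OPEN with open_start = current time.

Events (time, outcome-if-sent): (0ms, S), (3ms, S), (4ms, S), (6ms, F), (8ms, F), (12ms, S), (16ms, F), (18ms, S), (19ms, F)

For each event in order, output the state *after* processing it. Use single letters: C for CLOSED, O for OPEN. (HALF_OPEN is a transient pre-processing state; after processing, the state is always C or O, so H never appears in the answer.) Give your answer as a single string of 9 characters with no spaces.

Answer: CCCCCCCCC

Derivation:
State after each event:
  event#1 t=0ms outcome=S: state=CLOSED
  event#2 t=3ms outcome=S: state=CLOSED
  event#3 t=4ms outcome=S: state=CLOSED
  event#4 t=6ms outcome=F: state=CLOSED
  event#5 t=8ms outcome=F: state=CLOSED
  event#6 t=12ms outcome=S: state=CLOSED
  event#7 t=16ms outcome=F: state=CLOSED
  event#8 t=18ms outcome=S: state=CLOSED
  event#9 t=19ms outcome=F: state=CLOSED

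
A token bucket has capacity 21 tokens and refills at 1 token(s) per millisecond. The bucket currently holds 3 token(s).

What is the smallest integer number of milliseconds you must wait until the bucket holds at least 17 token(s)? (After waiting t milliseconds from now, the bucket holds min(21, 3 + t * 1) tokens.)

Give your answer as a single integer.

Need 3 + t * 1 >= 17, so t >= 14/1.
Smallest integer t = ceil(14/1) = 14.

Answer: 14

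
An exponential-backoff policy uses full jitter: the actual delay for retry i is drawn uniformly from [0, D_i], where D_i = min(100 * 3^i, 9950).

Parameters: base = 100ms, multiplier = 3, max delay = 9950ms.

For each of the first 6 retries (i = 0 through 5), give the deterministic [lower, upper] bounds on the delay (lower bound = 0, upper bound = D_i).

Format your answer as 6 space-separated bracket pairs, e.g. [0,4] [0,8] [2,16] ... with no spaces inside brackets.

Answer: [0,100] [0,300] [0,900] [0,2700] [0,8100] [0,9950]

Derivation:
Computing bounds per retry:
  i=0: D_i=min(100*3^0,9950)=100, bounds=[0,100]
  i=1: D_i=min(100*3^1,9950)=300, bounds=[0,300]
  i=2: D_i=min(100*3^2,9950)=900, bounds=[0,900]
  i=3: D_i=min(100*3^3,9950)=2700, bounds=[0,2700]
  i=4: D_i=min(100*3^4,9950)=8100, bounds=[0,8100]
  i=5: D_i=min(100*3^5,9950)=9950, bounds=[0,9950]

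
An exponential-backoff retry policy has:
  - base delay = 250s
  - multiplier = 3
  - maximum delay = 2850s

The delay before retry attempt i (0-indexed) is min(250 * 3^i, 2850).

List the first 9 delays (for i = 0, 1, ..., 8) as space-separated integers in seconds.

Computing each delay:
  i=0: min(250*3^0, 2850) = 250
  i=1: min(250*3^1, 2850) = 750
  i=2: min(250*3^2, 2850) = 2250
  i=3: min(250*3^3, 2850) = 2850
  i=4: min(250*3^4, 2850) = 2850
  i=5: min(250*3^5, 2850) = 2850
  i=6: min(250*3^6, 2850) = 2850
  i=7: min(250*3^7, 2850) = 2850
  i=8: min(250*3^8, 2850) = 2850

Answer: 250 750 2250 2850 2850 2850 2850 2850 2850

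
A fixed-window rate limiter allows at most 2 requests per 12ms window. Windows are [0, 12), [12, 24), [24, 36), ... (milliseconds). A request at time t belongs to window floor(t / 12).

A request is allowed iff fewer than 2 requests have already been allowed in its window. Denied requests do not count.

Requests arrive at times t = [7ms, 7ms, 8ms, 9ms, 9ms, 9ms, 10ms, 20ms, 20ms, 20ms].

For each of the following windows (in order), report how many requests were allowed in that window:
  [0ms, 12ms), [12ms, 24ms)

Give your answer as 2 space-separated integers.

Processing requests:
  req#1 t=7ms (window 0): ALLOW
  req#2 t=7ms (window 0): ALLOW
  req#3 t=8ms (window 0): DENY
  req#4 t=9ms (window 0): DENY
  req#5 t=9ms (window 0): DENY
  req#6 t=9ms (window 0): DENY
  req#7 t=10ms (window 0): DENY
  req#8 t=20ms (window 1): ALLOW
  req#9 t=20ms (window 1): ALLOW
  req#10 t=20ms (window 1): DENY

Allowed counts by window: 2 2

Answer: 2 2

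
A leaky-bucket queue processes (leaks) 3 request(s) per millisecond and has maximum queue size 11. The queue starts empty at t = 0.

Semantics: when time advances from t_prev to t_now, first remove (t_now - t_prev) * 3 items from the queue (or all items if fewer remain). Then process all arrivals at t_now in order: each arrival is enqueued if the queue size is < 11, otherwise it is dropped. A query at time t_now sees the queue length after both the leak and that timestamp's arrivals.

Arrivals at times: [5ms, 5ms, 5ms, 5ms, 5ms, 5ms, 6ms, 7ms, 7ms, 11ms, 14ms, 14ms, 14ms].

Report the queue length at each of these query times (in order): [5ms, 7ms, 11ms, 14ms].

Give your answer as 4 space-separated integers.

Queue lengths at query times:
  query t=5ms: backlog = 6
  query t=7ms: backlog = 3
  query t=11ms: backlog = 1
  query t=14ms: backlog = 3

Answer: 6 3 1 3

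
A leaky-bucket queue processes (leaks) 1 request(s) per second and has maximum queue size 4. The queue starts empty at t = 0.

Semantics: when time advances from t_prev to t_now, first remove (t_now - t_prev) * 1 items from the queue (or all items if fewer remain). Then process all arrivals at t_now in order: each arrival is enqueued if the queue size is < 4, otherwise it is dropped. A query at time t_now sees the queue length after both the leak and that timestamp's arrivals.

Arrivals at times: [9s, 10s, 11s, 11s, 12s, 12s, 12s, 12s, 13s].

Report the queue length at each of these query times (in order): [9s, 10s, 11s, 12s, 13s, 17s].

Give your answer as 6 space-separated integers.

Answer: 1 1 2 4 4 0

Derivation:
Queue lengths at query times:
  query t=9s: backlog = 1
  query t=10s: backlog = 1
  query t=11s: backlog = 2
  query t=12s: backlog = 4
  query t=13s: backlog = 4
  query t=17s: backlog = 0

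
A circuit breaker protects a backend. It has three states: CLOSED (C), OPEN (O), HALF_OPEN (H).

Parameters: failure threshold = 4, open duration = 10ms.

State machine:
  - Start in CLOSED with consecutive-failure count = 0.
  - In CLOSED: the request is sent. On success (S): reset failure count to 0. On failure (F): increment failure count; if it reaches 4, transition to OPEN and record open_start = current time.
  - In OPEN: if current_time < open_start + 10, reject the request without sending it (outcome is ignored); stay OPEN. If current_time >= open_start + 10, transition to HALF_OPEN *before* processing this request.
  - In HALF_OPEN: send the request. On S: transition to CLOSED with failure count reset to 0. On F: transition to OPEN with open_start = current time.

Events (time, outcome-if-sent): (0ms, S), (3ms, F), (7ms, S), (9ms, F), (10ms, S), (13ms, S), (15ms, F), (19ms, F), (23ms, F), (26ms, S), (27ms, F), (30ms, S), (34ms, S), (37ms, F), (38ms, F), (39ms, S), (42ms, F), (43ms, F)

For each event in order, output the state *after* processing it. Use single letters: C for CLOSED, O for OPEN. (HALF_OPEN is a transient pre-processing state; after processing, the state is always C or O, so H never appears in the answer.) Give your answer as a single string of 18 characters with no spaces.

State after each event:
  event#1 t=0ms outcome=S: state=CLOSED
  event#2 t=3ms outcome=F: state=CLOSED
  event#3 t=7ms outcome=S: state=CLOSED
  event#4 t=9ms outcome=F: state=CLOSED
  event#5 t=10ms outcome=S: state=CLOSED
  event#6 t=13ms outcome=S: state=CLOSED
  event#7 t=15ms outcome=F: state=CLOSED
  event#8 t=19ms outcome=F: state=CLOSED
  event#9 t=23ms outcome=F: state=CLOSED
  event#10 t=26ms outcome=S: state=CLOSED
  event#11 t=27ms outcome=F: state=CLOSED
  event#12 t=30ms outcome=S: state=CLOSED
  event#13 t=34ms outcome=S: state=CLOSED
  event#14 t=37ms outcome=F: state=CLOSED
  event#15 t=38ms outcome=F: state=CLOSED
  event#16 t=39ms outcome=S: state=CLOSED
  event#17 t=42ms outcome=F: state=CLOSED
  event#18 t=43ms outcome=F: state=CLOSED

Answer: CCCCCCCCCCCCCCCCCC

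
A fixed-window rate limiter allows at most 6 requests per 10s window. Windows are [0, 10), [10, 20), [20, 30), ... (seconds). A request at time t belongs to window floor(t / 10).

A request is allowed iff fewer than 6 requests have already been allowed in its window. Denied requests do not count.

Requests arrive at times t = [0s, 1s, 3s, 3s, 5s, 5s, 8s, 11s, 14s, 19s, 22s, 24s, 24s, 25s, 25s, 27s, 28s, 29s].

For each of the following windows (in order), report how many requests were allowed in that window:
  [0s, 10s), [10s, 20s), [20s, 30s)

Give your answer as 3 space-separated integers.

Processing requests:
  req#1 t=0s (window 0): ALLOW
  req#2 t=1s (window 0): ALLOW
  req#3 t=3s (window 0): ALLOW
  req#4 t=3s (window 0): ALLOW
  req#5 t=5s (window 0): ALLOW
  req#6 t=5s (window 0): ALLOW
  req#7 t=8s (window 0): DENY
  req#8 t=11s (window 1): ALLOW
  req#9 t=14s (window 1): ALLOW
  req#10 t=19s (window 1): ALLOW
  req#11 t=22s (window 2): ALLOW
  req#12 t=24s (window 2): ALLOW
  req#13 t=24s (window 2): ALLOW
  req#14 t=25s (window 2): ALLOW
  req#15 t=25s (window 2): ALLOW
  req#16 t=27s (window 2): ALLOW
  req#17 t=28s (window 2): DENY
  req#18 t=29s (window 2): DENY

Allowed counts by window: 6 3 6

Answer: 6 3 6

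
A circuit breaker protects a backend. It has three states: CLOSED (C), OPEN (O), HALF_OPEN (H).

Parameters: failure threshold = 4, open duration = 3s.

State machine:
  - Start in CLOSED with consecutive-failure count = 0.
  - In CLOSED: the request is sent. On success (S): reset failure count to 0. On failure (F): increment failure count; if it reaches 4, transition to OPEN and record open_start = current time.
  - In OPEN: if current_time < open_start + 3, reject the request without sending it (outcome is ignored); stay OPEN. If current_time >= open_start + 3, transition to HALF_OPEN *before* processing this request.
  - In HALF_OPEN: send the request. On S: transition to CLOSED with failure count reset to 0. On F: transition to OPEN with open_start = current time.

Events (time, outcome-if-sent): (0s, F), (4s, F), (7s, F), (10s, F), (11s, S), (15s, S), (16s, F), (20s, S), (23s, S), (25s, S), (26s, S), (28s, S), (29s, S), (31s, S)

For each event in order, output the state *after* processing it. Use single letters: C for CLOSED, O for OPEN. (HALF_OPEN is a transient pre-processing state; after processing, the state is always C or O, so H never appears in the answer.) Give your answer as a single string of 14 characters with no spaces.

State after each event:
  event#1 t=0s outcome=F: state=CLOSED
  event#2 t=4s outcome=F: state=CLOSED
  event#3 t=7s outcome=F: state=CLOSED
  event#4 t=10s outcome=F: state=OPEN
  event#5 t=11s outcome=S: state=OPEN
  event#6 t=15s outcome=S: state=CLOSED
  event#7 t=16s outcome=F: state=CLOSED
  event#8 t=20s outcome=S: state=CLOSED
  event#9 t=23s outcome=S: state=CLOSED
  event#10 t=25s outcome=S: state=CLOSED
  event#11 t=26s outcome=S: state=CLOSED
  event#12 t=28s outcome=S: state=CLOSED
  event#13 t=29s outcome=S: state=CLOSED
  event#14 t=31s outcome=S: state=CLOSED

Answer: CCCOOCCCCCCCCC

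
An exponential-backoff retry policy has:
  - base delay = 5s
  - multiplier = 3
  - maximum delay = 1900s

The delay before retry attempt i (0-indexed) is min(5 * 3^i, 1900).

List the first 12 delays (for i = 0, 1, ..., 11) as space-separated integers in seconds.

Computing each delay:
  i=0: min(5*3^0, 1900) = 5
  i=1: min(5*3^1, 1900) = 15
  i=2: min(5*3^2, 1900) = 45
  i=3: min(5*3^3, 1900) = 135
  i=4: min(5*3^4, 1900) = 405
  i=5: min(5*3^5, 1900) = 1215
  i=6: min(5*3^6, 1900) = 1900
  i=7: min(5*3^7, 1900) = 1900
  i=8: min(5*3^8, 1900) = 1900
  i=9: min(5*3^9, 1900) = 1900
  i=10: min(5*3^10, 1900) = 1900
  i=11: min(5*3^11, 1900) = 1900

Answer: 5 15 45 135 405 1215 1900 1900 1900 1900 1900 1900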